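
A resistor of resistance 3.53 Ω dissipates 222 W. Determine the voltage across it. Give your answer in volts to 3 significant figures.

28.0 V

Rearranging the power relation for the two known quantities gives V = √(P R).
V = √(222 × 3.53) = 27.99 V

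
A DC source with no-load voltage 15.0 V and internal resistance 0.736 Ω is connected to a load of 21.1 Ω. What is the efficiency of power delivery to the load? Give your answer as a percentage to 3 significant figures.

Efficiency is P_load / P_total. With a series r and R sharing the same I, P = I²R for each, so η = R/(R+r).
η = R / (R + r) = 21.1 / (21.1 + 0.736) = 0.9663

96.6 %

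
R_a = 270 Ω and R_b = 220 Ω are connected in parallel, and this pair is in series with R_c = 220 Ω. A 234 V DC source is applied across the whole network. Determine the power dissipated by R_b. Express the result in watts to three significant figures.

31.4 W

First find R_p for the parallel pair, then treat R_p + R_c as a series loop.
R_p = (270×220)/(270+220) = 121.2 Ω
R_total = R_p + 220 = 121.2 + 220 = 341.2 Ω
I = V / R_total = 234 / 341.2 = 0.6858 A
Voltage across the parallel pair: V_p = I × R_p = 0.6858 × 121.2 = 83.13 V
R_b has V_p across it, so P = V_p²/R_b.
P_R_b = (83.13)² / 220 = 31.41 W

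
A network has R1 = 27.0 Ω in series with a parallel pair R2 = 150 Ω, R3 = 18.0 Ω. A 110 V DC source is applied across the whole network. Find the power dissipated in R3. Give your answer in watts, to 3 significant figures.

First combine the parallel branches into one equivalent R_p, then R1 + R_p is a series pair.
R_p = (150×18.0)/(150+18.0) = 16.07 Ω
R_total = 27.0 + 16.07 = 43.07 Ω
I = V / R_total = 110 / 43.07 = 2.554 A
Voltage across the parallel pair: V_p = I × R_p = 2.554 × 16.07 = 41.04 V
With V_p across R3, its power is V_p²/R3.
P_R3 = (41.04)² / 18.0 = 93.59 W

93.6 W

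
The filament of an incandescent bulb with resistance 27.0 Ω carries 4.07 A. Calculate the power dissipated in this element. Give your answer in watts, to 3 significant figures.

With I and R stated, P = I²R applies in one step.
P = (4.070 A)² × 27.0 Ω = 447.3 W

447 W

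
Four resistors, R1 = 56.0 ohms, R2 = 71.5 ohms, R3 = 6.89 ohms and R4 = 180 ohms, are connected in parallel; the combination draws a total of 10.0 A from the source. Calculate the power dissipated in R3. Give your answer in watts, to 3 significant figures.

Only the total current is stated, so first find the parallel equivalent to get the voltage across the combination.
1/R_eq = 1/56.0 + 1/71.5 + 1/6.89 + 1/180 ⇒ R_eq = 5.478 Ω
V = I_total × R_eq = 10.00 × 5.478 = 54.78 V
P_R3 = V² / R3 = (54.78)² / 6.89 = 435.6 W

436 W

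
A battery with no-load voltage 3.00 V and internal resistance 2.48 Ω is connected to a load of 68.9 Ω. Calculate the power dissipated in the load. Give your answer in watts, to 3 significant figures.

The internal resistance and the load are in series, so the same I flows through both; get I from ε/(r+R), then I²R for the load.
I = ε / (r + R) = 3.00 / (2.48 + 68.9) = 0.04203 A
P_load = I² R = (0.04203)² × 68.9 = 0.1217 W

0.122 W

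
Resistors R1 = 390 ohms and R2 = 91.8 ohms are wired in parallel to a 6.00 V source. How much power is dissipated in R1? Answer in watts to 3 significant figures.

0.0923 W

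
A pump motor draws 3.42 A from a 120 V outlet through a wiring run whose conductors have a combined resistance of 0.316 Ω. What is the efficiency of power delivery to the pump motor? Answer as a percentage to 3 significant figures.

99.1 %

The wiring run carries the full 3.42 A.
P_line = I² R_line = (3.420)² × 0.316 = 3.696 W
P_source = V I = 120 × 3.420 = 410.4 W; P_load = 406.7 W
η = P_load / P_source = 406.7 / 410.4 = 0.9910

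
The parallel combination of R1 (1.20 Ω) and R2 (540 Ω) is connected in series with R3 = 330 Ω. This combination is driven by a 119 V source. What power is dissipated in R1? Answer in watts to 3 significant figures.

Reduce the parallel combination to a single R_p; the circuit then becomes R_p in series with the remaining resistor.
R_p = (1.20×540)/(1.20+540) = 1.197 Ω
R_total = R_p + 330 = 1.197 + 330 = 331.2 Ω
I = V / R_total = 119 / 331.2 = 0.3593 A
Voltage across the parallel pair: V_p = I × R_p = 0.3593 × 1.197 = 0.4302 V
R1 has V_p across it, so P = V_p²/R1.
P_R1 = (0.4302)² / 1.20 = 0.1542 W

0.154 W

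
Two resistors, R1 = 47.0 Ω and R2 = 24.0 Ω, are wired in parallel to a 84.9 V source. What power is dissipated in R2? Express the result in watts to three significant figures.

300 W

Parallel branches share the same voltage; P = V²/R gives the branch power in one step.
P_R2 = V² / R2 = (84.9)² / 24.0 Ω = 300.3 W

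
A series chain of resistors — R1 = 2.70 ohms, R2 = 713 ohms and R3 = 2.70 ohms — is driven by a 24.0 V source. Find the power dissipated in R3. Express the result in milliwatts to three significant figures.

3.01 mW

Every series element carries the same I. Get I from the total resistance, then P = I² × R3.
R_total = 2.70 + 713 + 2.70 = 718.4 Ω
I = V / R_total = 24.0 / 718.4 = 0.03341 A
P_R3 = I² × R3 = (0.03341)² × 2.70 = 0.003013 W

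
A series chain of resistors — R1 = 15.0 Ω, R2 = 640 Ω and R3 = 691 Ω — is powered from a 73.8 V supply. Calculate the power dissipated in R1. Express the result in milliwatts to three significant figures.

The current is common to all series resistors; compute it, then apply P = I²R for the target.
R_total = 15.0 + 640 + 691 = 1346 Ω
I = V / R_total = 73.8 / 1346 = 0.05483 A
P_R1 = I² × R1 = (0.05483)² × 15.0 = 0.04509 W

45.1 mW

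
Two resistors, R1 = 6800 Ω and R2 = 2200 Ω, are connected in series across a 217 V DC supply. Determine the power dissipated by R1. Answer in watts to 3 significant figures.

Every series element carries the same I. Get I from the total resistance, then P = I² × R1.
R_total = 6800 + 2200 = 9000 Ω
I = V / R_total = 217 / 9000 = 0.02411 A
P_R1 = I² × R1 = (0.02411)² × 6800 = 3.953 W

3.95 W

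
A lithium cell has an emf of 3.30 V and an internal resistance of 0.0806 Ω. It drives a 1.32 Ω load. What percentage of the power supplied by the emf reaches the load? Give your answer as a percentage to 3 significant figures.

Efficiency is P_load / P_total. With a series r and R sharing the same I, P = I²R for each, so η = R/(R+r).
η = R / (R + r) = 1.32 / (1.32 + 0.0806) = 0.9425

94.2 %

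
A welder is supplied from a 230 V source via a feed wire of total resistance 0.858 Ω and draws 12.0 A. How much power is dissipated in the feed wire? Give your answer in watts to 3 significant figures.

The feed wire is a series resistance carrying the load current; its dissipation is I²R_line.
The feed wire carries the full 12.0 A.
P_line = I² R_line = (12.00)² × 0.858 = 123.6 W

124 W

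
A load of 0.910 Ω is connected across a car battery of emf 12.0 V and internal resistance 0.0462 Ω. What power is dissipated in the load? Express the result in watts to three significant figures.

Find the circuit current first, then P = I²R for the load (series elements share I).
I = ε / (r + R) = 12.0 / (0.0462 + 0.910) = 12.55 A
P_load = I² R = (12.55)² × 0.910 = 143.3 W

143 W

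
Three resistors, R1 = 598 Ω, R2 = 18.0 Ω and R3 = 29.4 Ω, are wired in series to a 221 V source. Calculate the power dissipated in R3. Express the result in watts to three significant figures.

3.45 W

In a series string the same current flows through every resistor — find that current, then P = I²R for the one we want.
R_total = 598 + 18.0 + 29.4 = 645.4 Ω
I = V / R_total = 221 / 645.4 = 0.3424 A
P_R3 = I² × R3 = (0.3424)² × 29.4 = 3.447 W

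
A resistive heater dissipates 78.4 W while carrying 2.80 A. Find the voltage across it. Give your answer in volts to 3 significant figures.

28.0 V

The two known quantities fix the third via V = P / I.
V = 78.4 / 2.800 = 28.00 V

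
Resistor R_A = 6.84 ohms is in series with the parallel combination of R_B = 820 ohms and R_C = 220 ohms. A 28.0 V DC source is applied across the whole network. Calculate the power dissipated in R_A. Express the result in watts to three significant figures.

0.165 W

Replace R_B and R_C with their parallel equivalent so the circuit becomes R_A in series with R_p.
R_p = (820×220)/(820+220) = 173.5 Ω
R_total = 6.84 + 173.5 = 180.3 Ω
I = V / R_total = 28.0 / 180.3 = 0.1553 A
All the current flows through R_A; use P = I²R.
P_R_A = (0.1553)² × 6.84 = 0.1650 W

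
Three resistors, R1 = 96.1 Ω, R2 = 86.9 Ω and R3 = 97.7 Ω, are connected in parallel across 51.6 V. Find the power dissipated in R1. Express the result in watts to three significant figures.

27.7 W

R1 sits directly across the source, so P = V²/R with V = 51.6 V.
P_R1 = V² / R1 = (51.6)² / 96.1 Ω = 27.71 W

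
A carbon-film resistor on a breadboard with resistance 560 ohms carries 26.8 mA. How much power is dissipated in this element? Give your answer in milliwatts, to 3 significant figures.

402 mW

With I and R stated, P = I²R applies in one step.
P = (0.02680 A)² × 560 Ω = 0.4022 W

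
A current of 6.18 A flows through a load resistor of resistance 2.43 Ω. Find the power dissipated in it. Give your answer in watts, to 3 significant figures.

The current through and the resistance of the element are both given; use P = I²R.
P = (6.180 A)² × 2.43 Ω = 92.81 W

92.8 W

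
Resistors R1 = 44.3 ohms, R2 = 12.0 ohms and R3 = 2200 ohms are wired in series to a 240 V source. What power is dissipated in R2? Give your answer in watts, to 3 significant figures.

0.136 W

Since the resistors are in series they all carry the loop current I = V/R_total; the power in any one is I²R.
R_total = 44.3 + 12.0 + 2200 = 2256 Ω
I = V / R_total = 240 / 2256 = 0.1064 A
P_R2 = I² × R2 = (0.1064)² × 12.0 = 0.1358 W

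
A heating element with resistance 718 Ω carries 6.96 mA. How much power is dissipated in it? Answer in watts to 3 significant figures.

Current and resistance are given, so P = I²R is the direct form.
P = (0.006960 A)² × 718 Ω = 0.03478 W

0.0348 W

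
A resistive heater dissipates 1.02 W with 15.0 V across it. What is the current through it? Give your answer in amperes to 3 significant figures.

0.0680 A

Inverting the appropriate power form: I = P / V.
I = 1.02 / 15.0 = 0.06800 A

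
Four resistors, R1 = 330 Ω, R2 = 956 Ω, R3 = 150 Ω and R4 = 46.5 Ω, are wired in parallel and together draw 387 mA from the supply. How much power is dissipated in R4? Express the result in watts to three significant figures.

3.10 W

We need the common branch voltage; get it from I_total × R_eq, then P = V²/R for the branch.
1/R_eq = 1/330 + 1/956 + 1/150 + 1/46.5 ⇒ R_eq = 31.01 Ω
V = I_total × R_eq = 0.3870 × 31.01 = 12.00 V
P_R4 = V² / R4 = (12.00)² / 46.5 = 3.097 W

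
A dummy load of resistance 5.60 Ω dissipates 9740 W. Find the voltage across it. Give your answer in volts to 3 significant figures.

234 V

The two known quantities fix the third via V = √(P R).
V = √(9740 × 5.60) = 233.5 V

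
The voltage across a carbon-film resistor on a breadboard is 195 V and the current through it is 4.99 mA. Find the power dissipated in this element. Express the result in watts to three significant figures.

V and I are known directly — P = V I, no intermediate step needed.
P = 195 V × 0.004990 A = 0.9731 W

0.973 W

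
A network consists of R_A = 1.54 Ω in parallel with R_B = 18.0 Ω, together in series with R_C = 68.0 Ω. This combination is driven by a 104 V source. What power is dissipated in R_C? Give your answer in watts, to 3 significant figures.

Reduce the parallel combination to a single R_p; the circuit then becomes R_p in series with the remaining resistor.
R_p = (1.54×18.0)/(1.54+18.0) = 1.419 Ω
R_total = R_p + 68.0 = 1.419 + 68.0 = 69.42 Ω
I = V / R_total = 104 / 69.42 = 1.498 A
R_C carries the full series current, so P = I²R.
P_R_C = (1.498)² × 68.0 = 152.6 W

153 W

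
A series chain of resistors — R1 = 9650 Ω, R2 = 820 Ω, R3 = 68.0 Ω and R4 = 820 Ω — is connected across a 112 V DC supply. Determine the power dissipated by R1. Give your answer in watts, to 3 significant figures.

0.938 W

Every series element carries the same I. Get I from the total resistance, then P = I² × R1.
R_total = 9650 + 820 + 68.0 + 820 = 11360 Ω
I = V / R_total = 112 / 11360 = 0.009861 A
P_R1 = I² × R1 = (0.009861)² × 9650 = 0.9383 W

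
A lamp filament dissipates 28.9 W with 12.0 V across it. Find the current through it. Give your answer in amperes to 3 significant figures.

2.41 A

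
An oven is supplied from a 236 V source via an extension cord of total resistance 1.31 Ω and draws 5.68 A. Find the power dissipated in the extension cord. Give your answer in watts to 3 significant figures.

Line loss is just I²R for the cable — we know both I and R_line directly.
The extension cord carries the full 5.68 A.
P_line = I² R_line = (5.680)² × 1.31 = 42.26 W

42.3 W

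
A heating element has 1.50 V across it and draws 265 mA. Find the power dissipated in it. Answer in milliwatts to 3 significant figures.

398 mW

With V and I both given, power follows immediately from P = V I.
P = 1.50 V × 0.2650 A = 0.3975 W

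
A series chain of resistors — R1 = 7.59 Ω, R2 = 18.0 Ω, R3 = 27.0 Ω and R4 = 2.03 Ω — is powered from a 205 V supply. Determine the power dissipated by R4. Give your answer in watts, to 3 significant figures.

Since the resistors are in series they all carry the loop current I = V/R_total; the power in any one is I²R.
R_total = 7.59 + 18.0 + 27.0 + 2.03 = 54.62 Ω
I = V / R_total = 205 / 54.62 = 3.753 A
P_R4 = I² × R4 = (3.753)² × 2.03 = 28.60 W

28.6 W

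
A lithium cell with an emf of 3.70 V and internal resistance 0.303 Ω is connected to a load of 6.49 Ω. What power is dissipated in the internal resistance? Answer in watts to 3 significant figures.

The internal resistance carries the same current as the load; P_int = I²r.
I = ε / (r + R) = 3.70 / (0.303 + 6.49) = 0.5447 A
P_int = I² r = (0.5447)² × 0.303 = 0.08989 W

0.0899 W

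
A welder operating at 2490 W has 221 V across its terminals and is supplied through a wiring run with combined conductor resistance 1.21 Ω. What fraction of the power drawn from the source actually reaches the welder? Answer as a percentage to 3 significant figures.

I = P / V = 2490 / 221 = 11.27 A through the wiring run.
P_line = I² R_line = (11.27)² × 1.21 = 153.6 W
P_source = P_load + P_line = 2490 + 153.6 = 2644 W
η = P_load / P_source = 2490 / 2644 = 0.9419

94.2 %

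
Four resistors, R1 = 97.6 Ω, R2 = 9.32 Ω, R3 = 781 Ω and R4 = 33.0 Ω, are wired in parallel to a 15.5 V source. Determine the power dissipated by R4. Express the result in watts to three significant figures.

7.28 W

Parallel branches share the same voltage; P = V²/R gives the branch power in one step.
P_R4 = V² / R4 = (15.5)² / 33.0 Ω = 7.280 W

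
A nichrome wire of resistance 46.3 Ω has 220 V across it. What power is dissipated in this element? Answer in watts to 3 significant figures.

1050 W

V and R are stated; P = V²/R avoids computing the current.
P = (220 V)² / 46.3 Ω = 1045 W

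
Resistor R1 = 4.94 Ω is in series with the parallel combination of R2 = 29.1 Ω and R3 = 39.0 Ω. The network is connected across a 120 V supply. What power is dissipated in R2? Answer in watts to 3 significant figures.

Collapse R2‖R3 to a single equivalent, reducing the network to two series elements.
R_p = (29.1×39.0)/(29.1+39.0) = 16.67 Ω
R_total = 4.94 + 16.67 = 21.61 Ω
I = V / R_total = 120 / 21.61 = 5.554 A
Voltage across the parallel pair: V_p = I × R_p = 5.554 × 16.67 = 92.56 V
R2 sees V_p directly, so P = V_p² / R2.
P_R2 = (92.56)² / 29.1 = 294.4 W

294 W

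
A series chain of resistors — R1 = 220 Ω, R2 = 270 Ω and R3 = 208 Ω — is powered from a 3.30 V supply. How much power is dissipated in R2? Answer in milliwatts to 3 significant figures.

Every series element carries the same I. Get I from the total resistance, then P = I² × R2.
R_total = 220 + 270 + 208 = 698.0 Ω
I = V / R_total = 3.30 / 698.0 = 0.004728 A
P_R2 = I² × R2 = (0.004728)² × 270 = 0.006035 W

6.04 mW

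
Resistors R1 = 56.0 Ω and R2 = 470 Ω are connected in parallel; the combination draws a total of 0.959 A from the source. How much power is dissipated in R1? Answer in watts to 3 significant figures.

41.1 W

Parallel branches share V, not I — compute V via R_eq, then use V²/R for the target branch.
1/R_eq = 1/56.0 + 1/470 ⇒ R_eq = 50.04 Ω
V = I_total × R_eq = 0.9590 × 50.04 = 47.99 V
P_R1 = V² / R1 = (47.99)² / 56.0 = 41.12 W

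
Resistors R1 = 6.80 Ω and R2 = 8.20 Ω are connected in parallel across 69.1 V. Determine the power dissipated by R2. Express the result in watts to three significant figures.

582 W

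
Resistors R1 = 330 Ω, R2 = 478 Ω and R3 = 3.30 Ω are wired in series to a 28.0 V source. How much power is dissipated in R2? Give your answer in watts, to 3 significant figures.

0.569 W

Series elements share the same current, so find I first, then use P = I²R.
R_total = 330 + 478 + 3.30 = 811.3 Ω
I = V / R_total = 28.0 / 811.3 = 0.03451 A
P_R2 = I² × R2 = (0.03451)² × 478 = 0.5694 W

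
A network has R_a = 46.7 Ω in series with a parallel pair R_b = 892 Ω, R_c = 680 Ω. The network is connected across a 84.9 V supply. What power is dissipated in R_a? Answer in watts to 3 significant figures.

Replace R_b and R_c with their parallel equivalent so the circuit becomes R_a in series with R_p.
R_p = (892×680)/(892+680) = 385.9 Ω
R_total = 46.7 + 385.9 = 432.6 Ω
I = V / R_total = 84.9 / 432.6 = 0.1963 A
R_a is in the main series path, so its power is I²R_a.
P_R_a = (0.1963)² × 46.7 = 1.799 W

1.80 W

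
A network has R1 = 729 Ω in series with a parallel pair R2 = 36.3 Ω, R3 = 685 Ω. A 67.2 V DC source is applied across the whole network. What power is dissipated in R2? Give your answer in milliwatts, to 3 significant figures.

254 mW

Reduce the parallel pair to R_p first; the network is then a simple series string.
R_p = (36.3×685)/(36.3+685) = 34.47 Ω
R_total = 729 + 34.47 = 763.5 Ω
I = V / R_total = 67.2 / 763.5 = 0.08802 A
Voltage across the parallel pair: V_p = I × R_p = 0.08802 × 34.47 = 3.034 V
With V_p across R2, its power is V_p²/R2.
P_R2 = (3.034)² / 36.3 = 0.2536 W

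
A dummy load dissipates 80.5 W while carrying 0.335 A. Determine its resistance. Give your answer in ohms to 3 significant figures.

Rearranging the power relation for the two known quantities gives R = P / I².
R = 80.5 / (0.3350)² = 717.3 Ω

717 Ω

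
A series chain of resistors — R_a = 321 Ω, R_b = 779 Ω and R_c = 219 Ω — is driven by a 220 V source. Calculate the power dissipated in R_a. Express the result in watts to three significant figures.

Since the resistors are in series they all carry the loop current I = V/R_total; the power in any one is I²R.
R_total = 321 + 779 + 219 = 1319 Ω
I = V / R_total = 220 / 1319 = 0.1668 A
P_R_a = I² × R_a = (0.1668)² × 321 = 8.930 W

8.93 W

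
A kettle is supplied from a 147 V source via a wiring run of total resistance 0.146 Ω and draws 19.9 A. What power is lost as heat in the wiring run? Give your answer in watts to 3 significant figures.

57.8 W

Line loss is just I²R for the cable — we know both I and R_line directly.
The wiring run carries the full 19.9 A.
P_line = I² R_line = (19.90)² × 0.146 = 57.82 W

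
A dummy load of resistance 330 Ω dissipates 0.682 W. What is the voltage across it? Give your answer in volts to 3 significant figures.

15.0 V

Inverting the appropriate power form: V = √(P R).
V = √(0.682 × 330) = 15.00 V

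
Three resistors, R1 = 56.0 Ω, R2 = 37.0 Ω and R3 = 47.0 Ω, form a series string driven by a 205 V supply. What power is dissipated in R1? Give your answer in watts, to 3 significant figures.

In a series string the same current flows through every resistor — find that current, then P = I²R for the one we want.
R_total = 56.0 + 37.0 + 47.0 = 140.0 Ω
I = V / R_total = 205 / 140.0 = 1.464 A
P_R1 = I² × R1 = (1.464)² × 56.0 = 120.1 W

120 W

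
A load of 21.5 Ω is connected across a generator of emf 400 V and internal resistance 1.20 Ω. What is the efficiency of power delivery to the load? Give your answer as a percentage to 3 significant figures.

Efficiency is P_load / P_total. With a series r and R sharing the same I, P = I²R for each, so η = R/(R+r).
η = R / (R + r) = 21.5 / (21.5 + 1.20) = 0.9471

94.7 %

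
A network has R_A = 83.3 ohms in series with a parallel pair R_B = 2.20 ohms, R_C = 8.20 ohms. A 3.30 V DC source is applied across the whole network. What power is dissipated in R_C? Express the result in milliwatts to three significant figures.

First combine the parallel branches into one equivalent R_p, then R_A + R_p is a series pair.
R_p = (2.20×8.20)/(2.20+8.20) = 1.735 Ω
R_total = 83.3 + 1.735 = 85.03 Ω
I = V / R_total = 3.30 / 85.03 = 0.03881 A
Voltage across the parallel pair: V_p = I × R_p = 0.03881 × 1.735 = 0.06732 V
R_C is across V_p, so use P = V²/R for that branch.
P_R_C = (0.06732)² / 8.20 = 0.0005526 W

0.553 mW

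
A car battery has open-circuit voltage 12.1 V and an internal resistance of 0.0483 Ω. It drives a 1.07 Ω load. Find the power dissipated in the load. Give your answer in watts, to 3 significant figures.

125 W

Load and internal resistance form a series loop — compute the loop current, then the load power via I²R.
I = ε / (r + R) = 12.1 / (0.0483 + 1.07) = 10.82 A
P_load = I² R = (10.82)² × 1.07 = 125.3 W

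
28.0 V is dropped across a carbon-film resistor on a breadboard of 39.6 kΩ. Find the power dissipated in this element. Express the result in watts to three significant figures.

0.0198 W

Voltage and resistance are given, so P = V²/R is the one-step route.
P = (28.0 V)² / 39600 Ω = 0.01980 W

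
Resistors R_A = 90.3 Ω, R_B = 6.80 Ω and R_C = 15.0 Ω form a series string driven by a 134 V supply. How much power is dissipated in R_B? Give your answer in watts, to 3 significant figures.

9.72 W

In a series string the same current flows through every resistor — find that current, then P = I²R for the one we want.
R_total = 90.3 + 6.80 + 15.0 = 112.1 Ω
I = V / R_total = 134 / 112.1 = 1.195 A
P_R_B = I² × R_B = (1.195)² × 6.80 = 9.716 W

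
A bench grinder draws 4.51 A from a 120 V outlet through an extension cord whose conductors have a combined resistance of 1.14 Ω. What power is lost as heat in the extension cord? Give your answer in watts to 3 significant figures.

Line loss is just I²R for the cable — we know both I and R_line directly.
The extension cord carries the full 4.51 A.
P_line = I² R_line = (4.510)² × 1.14 = 23.19 W

23.2 W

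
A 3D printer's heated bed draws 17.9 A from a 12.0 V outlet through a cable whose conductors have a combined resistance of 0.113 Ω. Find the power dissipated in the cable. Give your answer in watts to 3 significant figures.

Line loss is just I²R for the cable — we know both I and R_line directly.
The cable carries the full 17.9 A.
P_line = I² R_line = (17.90)² × 0.113 = 36.21 W

36.2 W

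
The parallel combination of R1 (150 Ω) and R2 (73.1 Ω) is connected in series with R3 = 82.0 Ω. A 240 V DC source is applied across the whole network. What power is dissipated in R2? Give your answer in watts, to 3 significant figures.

111 W

First find R_p for the parallel pair, then treat R_p + R3 as a series loop.
R_p = (150×73.1)/(150+73.1) = 49.15 Ω
R_total = R_p + 82.0 = 49.15 + 82.0 = 131.1 Ω
I = V / R_total = 240 / 131.1 = 1.830 A
Voltage across the parallel pair: V_p = I × R_p = 1.830 × 49.15 = 89.94 V
Use P = V²/R for R2 with V = V_p.
P_R2 = (89.94)² / 73.1 = 110.7 W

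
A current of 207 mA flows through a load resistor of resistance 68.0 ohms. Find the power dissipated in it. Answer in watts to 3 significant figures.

2.91 W

With I and R stated, P = I²R applies in one step.
P = (0.2070 A)² × 68.0 Ω = 2.914 W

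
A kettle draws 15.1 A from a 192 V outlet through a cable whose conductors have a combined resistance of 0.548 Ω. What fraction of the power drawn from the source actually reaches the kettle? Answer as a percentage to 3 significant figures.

95.7 %

The cable carries the full 15.1 A.
P_line = I² R_line = (15.10)² × 0.548 = 124.9 W
P_source = V I = 192 × 15.10 = 2899 W; P_load = 2774 W
η = P_load / P_source = 2774 / 2899 = 0.9569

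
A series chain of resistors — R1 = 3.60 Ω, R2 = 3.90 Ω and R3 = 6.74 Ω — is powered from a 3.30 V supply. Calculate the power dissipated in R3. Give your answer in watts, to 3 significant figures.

0.362 W

Every series element carries the same I. Get I from the total resistance, then P = I² × R3.
R_total = 3.60 + 3.90 + 6.74 = 14.24 Ω
I = V / R_total = 3.30 / 14.24 = 0.2317 A
P_R3 = I² × R3 = (0.2317)² × 6.74 = 0.3620 W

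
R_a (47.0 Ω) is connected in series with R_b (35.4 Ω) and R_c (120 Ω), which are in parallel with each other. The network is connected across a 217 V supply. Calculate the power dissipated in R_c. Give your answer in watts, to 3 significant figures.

Collapse R_b‖R_c to a single equivalent, reducing the network to two series elements.
R_p = (35.4×120)/(35.4+120) = 27.34 Ω
R_total = 47.0 + 27.34 = 74.34 Ω
I = V / R_total = 217 / 74.34 = 2.919 A
Voltage across the parallel pair: V_p = I × R_p = 2.919 × 27.34 = 79.80 V
With V_p across R_c, its power is V_p²/R_c.
P_R_c = (79.80)² / 120 = 53.06 W

53.1 W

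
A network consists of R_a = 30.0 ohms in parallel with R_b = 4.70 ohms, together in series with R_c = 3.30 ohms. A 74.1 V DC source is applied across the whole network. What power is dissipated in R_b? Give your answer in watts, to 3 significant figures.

Combine R_a and R_b into their parallel equivalent first, reducing the network to two series resistors.
R_p = (30.0×4.70)/(30.0+4.70) = 4.063 Ω
R_total = R_p + 3.30 = 4.063 + 3.30 = 7.363 Ω
I = V / R_total = 74.1 / 7.363 = 10.06 A
Voltage across the parallel pair: V_p = I × R_p = 10.06 × 4.063 = 40.89 V
R_b sits across V_p; its power is V_p²/R.
P_R_b = (40.89)² / 4.70 = 355.8 W

356 W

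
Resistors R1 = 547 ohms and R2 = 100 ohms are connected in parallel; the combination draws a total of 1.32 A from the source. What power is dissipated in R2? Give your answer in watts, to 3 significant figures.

Parallel branches share V, not I — compute V via R_eq, then use V²/R for the target branch.
1/R_eq = 1/547 + 1/100 ⇒ R_eq = 84.54 Ω
V = I_total × R_eq = 1.320 × 84.54 = 111.6 V
P_R2 = V² / R2 = (111.6)² / 100 = 124.5 W

125 W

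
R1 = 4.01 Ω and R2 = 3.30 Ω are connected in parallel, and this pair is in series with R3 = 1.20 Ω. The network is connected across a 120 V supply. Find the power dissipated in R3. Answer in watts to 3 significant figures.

1910 W

Combine R1 and R2 into their parallel equivalent first, reducing the network to two series resistors.
R_p = (4.01×3.30)/(4.01+3.30) = 1.810 Ω
R_total = R_p + 1.20 = 1.810 + 1.20 = 3.010 Ω
I = V / R_total = 120 / 3.010 = 39.86 A
R3 carries the full series current, so P = I²R.
P_R3 = (39.86)² × 1.20 = 1907 W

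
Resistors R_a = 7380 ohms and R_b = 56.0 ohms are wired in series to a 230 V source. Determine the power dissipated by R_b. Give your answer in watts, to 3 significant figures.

In a series string the same current flows through every resistor — find that current, then P = I²R for the one we want.
R_total = 7380 + 56.0 = 7436 Ω
I = V / R_total = 230 / 7436 = 0.03093 A
P_R_b = I² × R_b = (0.03093)² × 56.0 = 0.05358 W

0.0536 W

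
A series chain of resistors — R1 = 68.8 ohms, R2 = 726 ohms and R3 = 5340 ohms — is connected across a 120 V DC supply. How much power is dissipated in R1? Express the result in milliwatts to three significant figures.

The current is common to all series resistors; compute it, then apply P = I²R for the target.
R_total = 68.8 + 726 + 5340 = 6135 Ω
I = V / R_total = 120 / 6135 = 0.01956 A
P_R1 = I² × R1 = (0.01956)² × 68.8 = 0.02632 W

26.3 mW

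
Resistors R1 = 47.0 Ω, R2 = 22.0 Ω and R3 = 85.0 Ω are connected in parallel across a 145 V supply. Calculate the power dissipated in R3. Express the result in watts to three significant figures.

247 W

Each parallel branch sees the full supply voltage, so P = V²/R applies directly to the target branch.
P_R3 = V² / R3 = (145)² / 85.0 Ω = 247.4 W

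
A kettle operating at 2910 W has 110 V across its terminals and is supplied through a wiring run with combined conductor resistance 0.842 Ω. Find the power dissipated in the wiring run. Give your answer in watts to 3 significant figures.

Line loss is just I²R for the cable — we know both I and R_line directly.
I = P / V = 2910 / 110 = 26.45 A through the wiring run.
P_line = I² R_line = (26.45)² × 0.842 = 589.3 W

589 W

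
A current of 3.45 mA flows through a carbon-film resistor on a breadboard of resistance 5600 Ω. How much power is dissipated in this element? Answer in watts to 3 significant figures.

0.0667 W

Current and resistance are given, so P = I²R is the direct form.
P = (0.003450 A)² × 5600 Ω = 0.06665 W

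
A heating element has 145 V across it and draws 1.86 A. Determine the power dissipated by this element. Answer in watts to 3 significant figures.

With V and I both given, power follows immediately from P = V I.
P = 145 V × 1.860 A = 269.7 W

270 W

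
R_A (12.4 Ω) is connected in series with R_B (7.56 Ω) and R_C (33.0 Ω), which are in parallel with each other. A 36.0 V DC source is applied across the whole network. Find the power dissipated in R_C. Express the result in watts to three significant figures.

4.32 W

Replace R_B and R_C with their parallel equivalent so the circuit becomes R_A in series with R_p.
R_p = (7.56×33.0)/(7.56+33.0) = 6.151 Ω
R_total = 12.4 + 6.151 = 18.55 Ω
I = V / R_total = 36.0 / 18.55 = 1.941 A
Voltage across the parallel pair: V_p = I × R_p = 1.941 × 6.151 = 11.94 V
R_C is across V_p, so use P = V²/R for that branch.
P_R_C = (11.94)² / 33.0 = 4.318 W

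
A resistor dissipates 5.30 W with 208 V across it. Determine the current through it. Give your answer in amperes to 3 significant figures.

Inverting the appropriate power form: I = P / V.
I = 5.30 / 208 = 0.02548 A

0.0255 A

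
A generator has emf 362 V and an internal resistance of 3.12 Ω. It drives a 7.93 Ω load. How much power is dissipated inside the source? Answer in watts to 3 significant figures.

3350 W

The source's internal resistance is just another series element carrying I; its dissipation is I²r.
I = ε / (r + R) = 362 / (3.12 + 7.93) = 32.76 A
P_int = I² r = (32.76)² × 3.12 = 3348 W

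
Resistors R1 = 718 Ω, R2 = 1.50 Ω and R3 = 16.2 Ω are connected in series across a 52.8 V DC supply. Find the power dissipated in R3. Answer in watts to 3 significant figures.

Series elements share the same current, so find I first, then use P = I²R.
R_total = 718 + 1.50 + 16.2 = 735.7 Ω
I = V / R_total = 52.8 / 735.7 = 0.07177 A
P_R3 = I² × R3 = (0.07177)² × 16.2 = 0.08344 W

0.0834 W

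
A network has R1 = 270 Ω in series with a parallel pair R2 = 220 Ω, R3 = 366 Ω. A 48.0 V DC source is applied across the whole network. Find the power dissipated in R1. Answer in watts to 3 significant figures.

Reduce the parallel pair to R_p first; the network is then a simple series string.
R_p = (220×366)/(220+366) = 137.4 Ω
R_total = 270 + 137.4 = 407.4 Ω
I = V / R_total = 48.0 / 407.4 = 0.1178 A
All the current flows through R1; use P = I²R.
P_R1 = (0.1178)² × 270 = 3.748 W

3.75 W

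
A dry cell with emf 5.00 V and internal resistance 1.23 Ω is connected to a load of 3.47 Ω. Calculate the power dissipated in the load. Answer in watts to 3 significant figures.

Find the circuit current first, then P = I²R for the load (series elements share I).
I = ε / (r + R) = 5.00 / (1.23 + 3.47) = 1.064 A
P_load = I² R = (1.064)² × 3.47 = 3.927 W

3.93 W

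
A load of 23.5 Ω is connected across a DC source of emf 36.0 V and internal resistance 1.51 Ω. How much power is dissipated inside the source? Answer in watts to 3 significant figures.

3.13 W

The internal resistance carries the same current as the load; P_int = I²r.
I = ε / (r + R) = 36.0 / (1.51 + 23.5) = 1.439 A
P_int = I² r = (1.439)² × 1.51 = 3.129 W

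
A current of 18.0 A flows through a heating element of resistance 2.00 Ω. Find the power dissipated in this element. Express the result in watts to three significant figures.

Current and resistance are given, so P = I²R is the direct form.
P = (18.00 A)² × 2.00 Ω = 648.0 W

648 W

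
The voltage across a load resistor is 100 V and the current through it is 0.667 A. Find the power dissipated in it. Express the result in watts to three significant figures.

V and I are known directly — P = V I, no intermediate step needed.
P = 100 V × 0.6670 A = 66.70 W

66.7 W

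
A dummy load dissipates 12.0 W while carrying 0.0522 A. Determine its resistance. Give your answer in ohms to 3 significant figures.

The two known quantities fix the third via R = P / I².
R = 12.0 / (0.05220)² = 4404 Ω

4400 Ω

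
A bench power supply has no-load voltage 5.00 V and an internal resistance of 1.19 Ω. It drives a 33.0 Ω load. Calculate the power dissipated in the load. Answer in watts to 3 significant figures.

Find the circuit current first, then P = I²R for the load (series elements share I).
I = ε / (r + R) = 5.00 / (1.19 + 33.0) = 0.1462 A
P_load = I² R = (0.1462)² × 33.0 = 0.7058 W

0.706 W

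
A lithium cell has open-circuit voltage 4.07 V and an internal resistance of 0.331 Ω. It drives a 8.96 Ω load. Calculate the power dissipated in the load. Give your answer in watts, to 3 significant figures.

The internal resistance and the load are in series, so the same I flows through both; get I from ε/(r+R), then I²R for the load.
I = ε / (r + R) = 4.07 / (0.331 + 8.96) = 0.4381 A
P_load = I² R = (0.4381)² × 8.96 = 1.719 W

1.72 W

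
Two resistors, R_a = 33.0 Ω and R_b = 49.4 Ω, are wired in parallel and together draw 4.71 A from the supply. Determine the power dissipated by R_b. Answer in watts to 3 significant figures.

Only the total current is stated, so first find the parallel equivalent to get the voltage across the combination.
1/R_eq = 1/33.0 + 1/49.4 ⇒ R_eq = 19.78 Ω
V = I_total × R_eq = 4.710 × 19.78 = 93.18 V
P_R_b = V² / R_b = (93.18)² / 49.4 = 175.8 W

176 W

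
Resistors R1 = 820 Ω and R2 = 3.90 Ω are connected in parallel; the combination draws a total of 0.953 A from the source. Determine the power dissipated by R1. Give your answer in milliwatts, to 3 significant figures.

16.7 mW

We need the common branch voltage; get it from I_total × R_eq, then P = V²/R for the branch.
1/R_eq = 1/820 + 1/3.90 ⇒ R_eq = 3.882 Ω
V = I_total × R_eq = 0.9530 × 3.882 = 3.699 V
P_R1 = V² / R1 = (3.699)² / 820 = 0.01669 W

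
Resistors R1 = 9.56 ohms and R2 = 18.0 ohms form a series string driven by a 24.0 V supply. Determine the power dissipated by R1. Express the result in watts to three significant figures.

Since the resistors are in series they all carry the loop current I = V/R_total; the power in any one is I²R.
R_total = 9.56 + 18.0 = 27.56 Ω
I = V / R_total = 24.0 / 27.56 = 0.8708 A
P_R1 = I² × R1 = (0.8708)² × 9.56 = 7.250 W

7.25 W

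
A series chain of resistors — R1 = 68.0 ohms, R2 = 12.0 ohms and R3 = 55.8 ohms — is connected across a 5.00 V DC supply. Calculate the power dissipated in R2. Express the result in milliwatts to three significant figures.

Series elements share the same current, so find I first, then use P = I²R.
R_total = 68.0 + 12.0 + 55.8 = 135.8 Ω
I = V / R_total = 5.00 / 135.8 = 0.03682 A
P_R2 = I² × R2 = (0.03682)² × 12.0 = 0.01627 W

16.3 mW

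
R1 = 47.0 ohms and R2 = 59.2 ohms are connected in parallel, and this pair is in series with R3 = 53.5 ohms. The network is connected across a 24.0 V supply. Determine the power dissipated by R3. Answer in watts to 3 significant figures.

Collapse the R1‖R2 pair into one equivalent R_p; then R_p and R3 form a series string.
R_p = (47.0×59.2)/(47.0+59.2) = 26.20 Ω
R_total = R_p + 53.5 = 26.20 + 53.5 = 79.70 Ω
I = V / R_total = 24.0 / 79.70 = 0.3011 A
R3 carries the full series current, so P = I²R.
P_R3 = (0.3011)² × 53.5 = 4.851 W

4.85 W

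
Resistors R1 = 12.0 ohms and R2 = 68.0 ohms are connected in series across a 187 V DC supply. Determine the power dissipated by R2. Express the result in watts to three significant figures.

372 W

The current is common to all series resistors; compute it, then apply P = I²R for the target.
R_total = 12.0 + 68.0 = 80.00 Ω
I = V / R_total = 187 / 80.00 = 2.337 A
P_R2 = I² × R2 = (2.337)² × 68.0 = 371.5 W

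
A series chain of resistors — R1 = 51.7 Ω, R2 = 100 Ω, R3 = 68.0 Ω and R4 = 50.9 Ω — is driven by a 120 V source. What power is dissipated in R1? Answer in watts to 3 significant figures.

Series elements share the same current, so find I first, then use P = I²R.
R_total = 51.7 + 100 + 68.0 + 50.9 = 270.6 Ω
I = V / R_total = 120 / 270.6 = 0.4435 A
P_R1 = I² × R1 = (0.4435)² × 51.7 = 10.17 W

10.2 W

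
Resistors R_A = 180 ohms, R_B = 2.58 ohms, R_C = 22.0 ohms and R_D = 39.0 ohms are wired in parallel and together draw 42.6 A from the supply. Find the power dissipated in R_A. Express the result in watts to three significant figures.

46.8 W

We need the common branch voltage; get it from I_total × R_eq, then P = V²/R for the branch.
1/R_eq = 1/180 + 1/2.58 + 1/22.0 + 1/39.0 ⇒ R_eq = 2.154 Ω
V = I_total × R_eq = 42.60 × 2.154 = 91.76 V
P_R_A = V² / R_A = (91.76)² / 180 = 46.78 W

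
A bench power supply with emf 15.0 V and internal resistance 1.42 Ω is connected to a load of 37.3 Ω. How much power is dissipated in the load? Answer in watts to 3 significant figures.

Find the circuit current first, then P = I²R for the load (series elements share I).
I = ε / (r + R) = 15.0 / (1.42 + 37.3) = 0.3874 A
P_load = I² R = (0.3874)² × 37.3 = 5.598 W

5.60 W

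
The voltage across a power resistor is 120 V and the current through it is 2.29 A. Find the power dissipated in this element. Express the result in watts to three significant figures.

275 W

V and I are known directly — P = V I, no intermediate step needed.
P = 120 V × 2.290 A = 274.8 W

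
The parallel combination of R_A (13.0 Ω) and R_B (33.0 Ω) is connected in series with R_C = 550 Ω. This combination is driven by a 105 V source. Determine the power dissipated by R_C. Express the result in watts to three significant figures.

Combine R_A and R_B into their parallel equivalent first, reducing the network to two series resistors.
R_p = (13.0×33.0)/(13.0+33.0) = 9.326 Ω
R_total = R_p + 550 = 9.326 + 550 = 559.3 Ω
I = V / R_total = 105 / 559.3 = 0.1877 A
R_C is the series element, so its power is I²R.
P_R_C = (0.1877)² × 550 = 19.38 W

19.4 W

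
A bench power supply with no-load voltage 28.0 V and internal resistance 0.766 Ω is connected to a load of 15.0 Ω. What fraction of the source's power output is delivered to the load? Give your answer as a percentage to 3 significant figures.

η = P_load/(P_load+P_int) = I²R/(I²R+I²r) = R/(R+r) — the I² cancels for series elements.
η = R / (R + r) = 15.0 / (15.0 + 0.766) = 0.9514

95.1 %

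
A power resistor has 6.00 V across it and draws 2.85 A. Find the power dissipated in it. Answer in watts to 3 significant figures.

17.1 W

Both the voltage across and the current through the element are known, so P = V I applies directly.
P = 6.00 V × 2.850 A = 17.10 W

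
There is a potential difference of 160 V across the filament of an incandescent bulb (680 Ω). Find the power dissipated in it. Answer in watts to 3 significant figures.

37.6 W

V and R are stated; P = V²/R avoids computing the current.
P = (160 V)² / 680 Ω = 37.65 W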